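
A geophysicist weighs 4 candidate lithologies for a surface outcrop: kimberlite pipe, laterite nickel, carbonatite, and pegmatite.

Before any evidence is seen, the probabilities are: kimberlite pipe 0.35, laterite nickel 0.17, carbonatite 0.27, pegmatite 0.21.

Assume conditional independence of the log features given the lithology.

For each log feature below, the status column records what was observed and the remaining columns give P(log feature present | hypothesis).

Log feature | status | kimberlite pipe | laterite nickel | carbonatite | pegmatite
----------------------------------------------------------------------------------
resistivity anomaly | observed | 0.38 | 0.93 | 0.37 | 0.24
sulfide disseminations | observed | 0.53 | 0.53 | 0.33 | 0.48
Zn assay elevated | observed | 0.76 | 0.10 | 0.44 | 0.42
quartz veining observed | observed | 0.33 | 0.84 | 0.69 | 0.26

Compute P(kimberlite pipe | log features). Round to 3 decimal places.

For each hypothesis, the unnormalized posterior weight is prior × product of the log feature likelihoods:
  kimberlite pipe: 0.35 × 0.38 × 0.53 × 0.76 × 0.33 = 0.017679
  laterite nickel: 0.17 × 0.93 × 0.53 × 0.10 × 0.84 = 0.0070386
  carbonatite: 0.27 × 0.37 × 0.33 × 0.44 × 0.69 = 0.010009
  pegmatite: 0.21 × 0.24 × 0.48 × 0.42 × 0.26 = 0.0026418
Normalizing constant Z = 0.017679 + 0.0070386 + 0.010009 + 0.0026418 = 0.037368.
P(kimberlite pipe | evidence) = 0.017679 / 0.037368 ≈ 0.473.

0.473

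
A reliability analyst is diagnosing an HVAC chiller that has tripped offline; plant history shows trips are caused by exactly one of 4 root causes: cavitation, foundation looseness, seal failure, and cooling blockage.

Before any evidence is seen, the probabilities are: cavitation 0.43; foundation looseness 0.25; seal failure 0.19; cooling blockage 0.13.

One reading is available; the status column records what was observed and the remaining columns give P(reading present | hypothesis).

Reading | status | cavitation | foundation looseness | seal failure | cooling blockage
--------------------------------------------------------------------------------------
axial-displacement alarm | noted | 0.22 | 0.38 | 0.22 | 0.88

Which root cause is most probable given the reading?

Multiply each prior by the likelihood of the reading:
  cavitation: 0.43 × 0.22 = 0.0946
  foundation looseness: 0.25 × 0.38 = 0.095
  seal failure: 0.19 × 0.22 = 0.0418
  cooling blockage: 0.13 × 0.88 = 0.1144
Marginal likelihood of the evidence = 0.3458.
P(cavitation | evidence) ≈ 0.0946 / 0.3458 ≈ 0.274
P(foundation looseness | evidence) ≈ 0.095 / 0.3458 ≈ 0.275
P(seal failure | evidence) ≈ 0.0418 / 0.3458 ≈ 0.121
P(cooling blockage | evidence) ≈ 0.1144 / 0.3458 ≈ 0.331
The largest is 0.331, so cooling blockage is most probable.

cooling blockage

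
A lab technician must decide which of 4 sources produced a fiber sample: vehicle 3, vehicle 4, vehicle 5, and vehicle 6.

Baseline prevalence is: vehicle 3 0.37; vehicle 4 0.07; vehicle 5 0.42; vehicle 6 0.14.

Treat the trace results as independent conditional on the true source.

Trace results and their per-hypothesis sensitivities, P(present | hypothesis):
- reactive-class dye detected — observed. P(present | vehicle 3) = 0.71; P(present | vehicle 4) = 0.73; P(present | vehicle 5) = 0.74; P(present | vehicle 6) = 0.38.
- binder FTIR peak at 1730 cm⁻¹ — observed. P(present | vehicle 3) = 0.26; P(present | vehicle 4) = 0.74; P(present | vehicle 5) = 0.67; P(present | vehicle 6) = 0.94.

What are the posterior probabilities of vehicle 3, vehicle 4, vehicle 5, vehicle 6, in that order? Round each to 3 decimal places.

0.187, 0.104, 0.572, 0.137

For each hypothesis, the unnormalized posterior weight is prior × product of the trace result likelihoods:
  vehicle 3: 0.37 × 0.71 × 0.26 = 0.068302
  vehicle 4: 0.07 × 0.73 × 0.74 = 0.037814
  vehicle 5: 0.42 × 0.74 × 0.67 = 0.20824
  vehicle 6: 0.14 × 0.38 × 0.94 = 0.050008
The unnormalized weights sum to 0.36436.
P(vehicle 3 | evidence) = 0.068302 / 0.36436 ≈ 0.187
P(vehicle 4 | evidence) = 0.037814 / 0.36436 ≈ 0.104
P(vehicle 5 | evidence) = 0.20824 / 0.36436 ≈ 0.572
P(vehicle 6 | evidence) = 0.050008 / 0.36436 ≈ 0.137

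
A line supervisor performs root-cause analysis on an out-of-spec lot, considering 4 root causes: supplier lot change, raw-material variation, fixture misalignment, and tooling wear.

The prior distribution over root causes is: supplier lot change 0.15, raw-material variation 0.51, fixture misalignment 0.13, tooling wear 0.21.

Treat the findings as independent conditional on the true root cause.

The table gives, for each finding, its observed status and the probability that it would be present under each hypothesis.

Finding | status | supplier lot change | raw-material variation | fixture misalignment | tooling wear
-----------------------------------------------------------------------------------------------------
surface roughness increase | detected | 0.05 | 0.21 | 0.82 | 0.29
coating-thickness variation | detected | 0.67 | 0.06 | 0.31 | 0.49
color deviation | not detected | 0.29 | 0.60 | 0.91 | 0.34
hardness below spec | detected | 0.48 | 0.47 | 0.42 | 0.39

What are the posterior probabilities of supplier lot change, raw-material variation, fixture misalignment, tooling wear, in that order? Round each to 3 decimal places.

0.145, 0.102, 0.105, 0.648

For each hypothesis, the unnormalized posterior weight is prior × product of the finding likelihoods (using 1 − P(present | H) for each absent finding):
  supplier lot change: 0.15 × 0.05 × 0.67 × (1 − 0.29) × 0.48 = 0.0017125
  raw-material variation: 0.51 × 0.21 × 0.06 × (1 − 0.60) × 0.47 = 0.0012081
  fixture misalignment: 0.13 × 0.82 × 0.31 × (1 − 0.91) × 0.42 = 0.0012491
  tooling wear: 0.21 × 0.29 × 0.49 × (1 − 0.34) × 0.39 = 0.0076811
The unnormalized weights sum to 0.011851.
P(supplier lot change | evidence) = 0.0017125 / 0.011851 ≈ 0.145
P(raw-material variation | evidence) = 0.0012081 / 0.011851 ≈ 0.102
P(fixture misalignment | evidence) = 0.0012491 / 0.011851 ≈ 0.105
P(tooling wear | evidence) = 0.0076811 / 0.011851 ≈ 0.648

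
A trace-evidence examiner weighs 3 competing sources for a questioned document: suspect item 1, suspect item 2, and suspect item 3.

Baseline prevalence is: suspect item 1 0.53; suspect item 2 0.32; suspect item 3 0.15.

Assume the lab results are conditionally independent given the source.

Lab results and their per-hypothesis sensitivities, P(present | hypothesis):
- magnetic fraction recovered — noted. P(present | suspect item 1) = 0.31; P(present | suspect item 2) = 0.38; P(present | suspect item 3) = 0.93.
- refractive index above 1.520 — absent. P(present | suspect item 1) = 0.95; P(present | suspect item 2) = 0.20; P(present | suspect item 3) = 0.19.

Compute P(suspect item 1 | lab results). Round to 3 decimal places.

0.038

By Bayes' rule with conditional independence, the unnormalized weight for each hypothesis is prior × ∏ likelihoods (using 1 − P(present | H) for each absent lab result):
  suspect item 1: 0.53 × 0.31 × (1 − 0.95) = 0.008215
  suspect item 2: 0.32 × 0.38 × (1 − 0.20) = 0.09728
  suspect item 3: 0.15 × 0.93 × (1 − 0.19) = 0.113
Marginal likelihood of the evidence = 0.21849.
P(suspect item 1 | evidence) = 0.008215 / 0.21849 ≈ 0.038.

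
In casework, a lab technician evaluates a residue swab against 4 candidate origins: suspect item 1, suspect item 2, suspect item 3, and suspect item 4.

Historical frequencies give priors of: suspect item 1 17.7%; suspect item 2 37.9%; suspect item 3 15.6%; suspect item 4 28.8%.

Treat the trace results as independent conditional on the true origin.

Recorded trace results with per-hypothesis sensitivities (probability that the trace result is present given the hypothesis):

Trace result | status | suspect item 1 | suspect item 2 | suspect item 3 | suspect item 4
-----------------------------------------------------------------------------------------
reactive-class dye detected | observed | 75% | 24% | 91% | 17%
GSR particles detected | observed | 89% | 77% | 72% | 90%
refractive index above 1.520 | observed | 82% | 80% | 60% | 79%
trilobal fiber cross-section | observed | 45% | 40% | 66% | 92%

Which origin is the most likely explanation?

For each hypothesis, the unnormalized posterior weight is prior × product of the trace result likelihoods:
  suspect item 1: 0.177 × 0.75 × 0.89 × 0.82 × 0.45 = 0.043596
  suspect item 2: 0.379 × 0.24 × 0.77 × 0.80 × 0.40 = 0.022413
  suspect item 3: 0.156 × 0.91 × 0.72 × 0.60 × 0.66 = 0.040476
  suspect item 4: 0.288 × 0.17 × 0.90 × 0.79 × 0.92 = 0.032026
Normalizing constant Z = 0.043596 + 0.022413 + 0.040476 + 0.032026 = 0.13851.
P(suspect item 1 | evidence) ≈ 0.043596 / 0.13851 ≈ 0.315
P(suspect item 2 | evidence) ≈ 0.022413 / 0.13851 ≈ 0.162
P(suspect item 3 | evidence) ≈ 0.040476 / 0.13851 ≈ 0.292
P(suspect item 4 | evidence) ≈ 0.032026 / 0.13851 ≈ 0.231
The largest is 0.315, so suspect item 1 is most probable.

suspect item 1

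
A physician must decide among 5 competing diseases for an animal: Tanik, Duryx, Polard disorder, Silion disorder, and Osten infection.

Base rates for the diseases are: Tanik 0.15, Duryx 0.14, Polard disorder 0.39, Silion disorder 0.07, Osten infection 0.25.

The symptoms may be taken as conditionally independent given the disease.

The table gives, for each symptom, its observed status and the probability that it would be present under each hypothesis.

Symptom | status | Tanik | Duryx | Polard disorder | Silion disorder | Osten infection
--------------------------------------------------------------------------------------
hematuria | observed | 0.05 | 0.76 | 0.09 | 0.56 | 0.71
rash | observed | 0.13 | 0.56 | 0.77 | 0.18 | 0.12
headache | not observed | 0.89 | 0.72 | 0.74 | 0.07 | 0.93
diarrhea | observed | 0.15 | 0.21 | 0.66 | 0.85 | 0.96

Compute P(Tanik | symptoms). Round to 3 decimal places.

Multiply each prior by the joint likelihood of the symptom pattern (using 1 − P(present | H) for each absent symptom):
  Tanik: 0.15 × 0.05 × 0.13 × (1 − 0.89) × 0.15 = 1.6087e-05
  Duryx: 0.14 × 0.76 × 0.56 × (1 − 0.72) × 0.21 = 0.0035035
  Polard disorder: 0.39 × 0.09 × 0.77 × (1 − 0.74) × 0.66 = 0.0046378
  Silion disorder: 0.07 × 0.56 × 0.18 × (1 − 0.07) × 0.85 = 0.0055778
  Osten infection: 0.25 × 0.71 × 0.12 × (1 − 0.93) × 0.96 = 0.0014314
The unnormalized weights sum to 0.015167.
P(Tanik | evidence) = 1.6087e-05 / 0.015167 ≈ 0.001.

0.001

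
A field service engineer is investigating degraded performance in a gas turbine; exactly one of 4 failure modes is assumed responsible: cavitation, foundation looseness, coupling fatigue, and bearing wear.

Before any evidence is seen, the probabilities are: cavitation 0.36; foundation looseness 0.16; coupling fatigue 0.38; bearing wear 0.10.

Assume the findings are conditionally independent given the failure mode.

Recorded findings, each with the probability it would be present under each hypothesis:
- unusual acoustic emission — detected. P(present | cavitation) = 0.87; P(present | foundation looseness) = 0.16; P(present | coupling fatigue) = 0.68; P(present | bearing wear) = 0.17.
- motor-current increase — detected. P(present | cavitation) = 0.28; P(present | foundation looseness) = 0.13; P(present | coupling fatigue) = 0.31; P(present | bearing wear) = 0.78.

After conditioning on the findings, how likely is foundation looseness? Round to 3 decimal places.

Multiply each prior by the joint likelihood of the evidence pattern:
  cavitation: 0.36 × 0.87 × 0.28 = 0.087696
  foundation looseness: 0.16 × 0.16 × 0.13 = 0.003328
  coupling fatigue: 0.38 × 0.68 × 0.31 = 0.080104
  bearing wear: 0.10 × 0.17 × 0.78 = 0.01326
Normalizing constant Z = 0.087696 + 0.003328 + 0.080104 + 0.01326 = 0.18439.
P(foundation looseness | evidence) = 0.003328 / 0.18439 ≈ 0.018.

0.018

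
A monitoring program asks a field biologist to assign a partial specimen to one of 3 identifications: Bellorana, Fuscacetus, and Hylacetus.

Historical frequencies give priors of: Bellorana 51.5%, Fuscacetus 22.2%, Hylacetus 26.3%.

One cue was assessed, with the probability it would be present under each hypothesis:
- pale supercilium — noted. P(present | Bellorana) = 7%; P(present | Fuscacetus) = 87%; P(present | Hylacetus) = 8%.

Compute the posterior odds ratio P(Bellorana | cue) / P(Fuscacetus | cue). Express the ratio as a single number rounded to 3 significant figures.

Posterior odds equal prior odds times the likelihood ratio; only the two competing hypotheses matter.
  Bellorana: 0.515 × 0.07 = 0.03605
  Fuscacetus: 0.222 × 0.87 = 0.19314
Odds(Bellorana : Fuscacetus) = 0.03605 / 0.19314 ≈ 0.187.

0.187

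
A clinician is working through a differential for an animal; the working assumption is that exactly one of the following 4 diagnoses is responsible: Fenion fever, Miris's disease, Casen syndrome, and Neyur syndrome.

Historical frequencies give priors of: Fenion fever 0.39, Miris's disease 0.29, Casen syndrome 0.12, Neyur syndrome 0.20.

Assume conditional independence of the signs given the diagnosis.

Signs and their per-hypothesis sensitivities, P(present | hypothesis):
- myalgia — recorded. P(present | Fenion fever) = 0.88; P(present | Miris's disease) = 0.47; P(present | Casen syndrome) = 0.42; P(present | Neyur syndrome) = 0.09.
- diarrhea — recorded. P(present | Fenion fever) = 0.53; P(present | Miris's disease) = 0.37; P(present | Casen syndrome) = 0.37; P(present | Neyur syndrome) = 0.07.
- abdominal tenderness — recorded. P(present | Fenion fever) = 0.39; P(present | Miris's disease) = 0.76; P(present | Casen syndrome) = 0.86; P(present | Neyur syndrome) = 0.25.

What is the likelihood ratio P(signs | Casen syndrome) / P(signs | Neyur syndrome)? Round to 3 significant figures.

84.9

The Bayes factor is the ratio of the joint likelihoods of the sign pattern under the two hypotheses.
  Casen syndrome: 0.42 × 0.37 × 0.86 = 0.13364
  Neyur syndrome: 0.09 × 0.07 × 0.25 = 0.001575
Bayes factor = 0.13364 / 0.001575 ≈ 84.9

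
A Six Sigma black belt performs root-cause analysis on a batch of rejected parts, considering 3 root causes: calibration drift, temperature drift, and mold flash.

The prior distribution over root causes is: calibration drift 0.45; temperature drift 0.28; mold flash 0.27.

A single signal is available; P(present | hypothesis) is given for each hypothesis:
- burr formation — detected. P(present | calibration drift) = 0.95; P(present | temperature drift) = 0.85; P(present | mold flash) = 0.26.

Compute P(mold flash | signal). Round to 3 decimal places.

0.095

By Bayes' rule, the unnormalized weight for each hypothesis is prior × likelihood:
  calibration drift: 0.45 × 0.95 = 0.4275
  temperature drift: 0.28 × 0.85 = 0.238
  mold flash: 0.27 × 0.26 = 0.0702
Marginal likelihood of the evidence = 0.7357.
P(mold flash | evidence) = 0.0702 / 0.7357 ≈ 0.095.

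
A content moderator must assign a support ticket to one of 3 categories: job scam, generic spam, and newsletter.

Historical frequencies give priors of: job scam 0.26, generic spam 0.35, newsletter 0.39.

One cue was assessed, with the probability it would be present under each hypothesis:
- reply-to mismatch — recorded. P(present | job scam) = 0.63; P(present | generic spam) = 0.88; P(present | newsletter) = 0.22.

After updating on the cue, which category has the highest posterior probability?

generic spam

For each hypothesis, the unnormalized posterior weight is prior × likelihood:
  job scam: 0.26 × 0.63 = 0.1638
  generic spam: 0.35 × 0.88 = 0.308
  newsletter: 0.39 × 0.22 = 0.0858
Marginal likelihood of the evidence = 0.5576.
P(job scam | evidence) ≈ 0.1638 / 0.5576 ≈ 0.294
P(generic spam | evidence) ≈ 0.308 / 0.5576 ≈ 0.552
P(newsletter | evidence) ≈ 0.0858 / 0.5576 ≈ 0.154
The largest is 0.552, so generic spam is most probable.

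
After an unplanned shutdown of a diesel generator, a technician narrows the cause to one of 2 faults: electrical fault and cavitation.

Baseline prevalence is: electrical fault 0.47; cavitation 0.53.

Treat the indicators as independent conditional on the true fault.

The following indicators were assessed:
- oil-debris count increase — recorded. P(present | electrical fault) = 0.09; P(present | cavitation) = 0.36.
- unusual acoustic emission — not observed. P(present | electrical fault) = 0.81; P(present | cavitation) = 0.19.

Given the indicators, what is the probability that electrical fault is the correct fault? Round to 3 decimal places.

0.049

By Bayes' rule with conditional independence, the unnormalized weight for each hypothesis is prior × ∏ likelihoods (using 1 − P(present | H) for each absent indicator):
  electrical fault: 0.47 × 0.09 × (1 − 0.81) = 0.008037
  cavitation: 0.53 × 0.36 × (1 − 0.19) = 0.15455
The unnormalized weights sum to 0.16259.
P(electrical fault | evidence) = 0.008037 / 0.16259 ≈ 0.049.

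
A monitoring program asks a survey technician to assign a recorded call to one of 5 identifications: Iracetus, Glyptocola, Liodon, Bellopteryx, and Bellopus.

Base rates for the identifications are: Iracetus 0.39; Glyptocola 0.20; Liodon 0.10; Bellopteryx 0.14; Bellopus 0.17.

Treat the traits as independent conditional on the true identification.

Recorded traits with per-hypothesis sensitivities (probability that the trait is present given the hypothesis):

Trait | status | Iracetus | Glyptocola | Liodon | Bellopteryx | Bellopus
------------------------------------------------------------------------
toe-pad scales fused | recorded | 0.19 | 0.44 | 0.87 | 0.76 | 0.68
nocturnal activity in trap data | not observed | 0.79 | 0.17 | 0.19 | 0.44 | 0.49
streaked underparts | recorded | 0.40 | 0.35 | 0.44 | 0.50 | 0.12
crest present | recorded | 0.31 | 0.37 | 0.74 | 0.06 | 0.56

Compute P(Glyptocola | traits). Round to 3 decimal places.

0.236

Multiply each prior by the joint likelihood of the trait pattern (using 1 − P(present | H) for each absent trait):
  Iracetus: 0.39 × 0.19 × (1 − 0.79) × 0.40 × 0.31 = 0.0019296
  Glyptocola: 0.20 × 0.44 × (1 − 0.17) × 0.35 × 0.37 = 0.0094587
  Liodon: 0.10 × 0.87 × (1 − 0.19) × 0.44 × 0.74 = 0.022945
  Bellopteryx: 0.14 × 0.76 × (1 − 0.44) × 0.50 × 0.06 = 0.0017875
  Bellopus: 0.17 × 0.68 × (1 − 0.49) × 0.12 × 0.56 = 0.0039618
Normalizing constant Z = 0.0019296 + 0.0094587 + 0.022945 + 0.0017875 + 0.0039618 = 0.040083.
P(Glyptocola | evidence) = 0.0094587 / 0.040083 ≈ 0.236.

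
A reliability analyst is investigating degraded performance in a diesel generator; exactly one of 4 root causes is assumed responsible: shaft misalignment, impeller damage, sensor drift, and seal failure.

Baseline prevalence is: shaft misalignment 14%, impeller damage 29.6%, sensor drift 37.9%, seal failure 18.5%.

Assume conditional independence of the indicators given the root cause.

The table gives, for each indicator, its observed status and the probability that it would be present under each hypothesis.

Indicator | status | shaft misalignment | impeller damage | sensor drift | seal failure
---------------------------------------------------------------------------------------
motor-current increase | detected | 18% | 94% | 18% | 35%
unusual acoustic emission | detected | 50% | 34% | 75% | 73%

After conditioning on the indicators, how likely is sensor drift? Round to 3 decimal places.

0.249

By Bayes' rule with conditional independence, the unnormalized weight for each hypothesis is prior × ∏ likelihoods:
  shaft misalignment: 0.140 × 0.18 × 0.50 = 0.0126
  impeller damage: 0.296 × 0.94 × 0.34 = 0.094602
  sensor drift: 0.379 × 0.18 × 0.75 = 0.051165
  seal failure: 0.185 × 0.35 × 0.73 = 0.047267
Normalizing constant Z = 0.0126 + 0.094602 + 0.051165 + 0.047267 = 0.20563.
P(sensor drift | evidence) = 0.051165 / 0.20563 ≈ 0.249.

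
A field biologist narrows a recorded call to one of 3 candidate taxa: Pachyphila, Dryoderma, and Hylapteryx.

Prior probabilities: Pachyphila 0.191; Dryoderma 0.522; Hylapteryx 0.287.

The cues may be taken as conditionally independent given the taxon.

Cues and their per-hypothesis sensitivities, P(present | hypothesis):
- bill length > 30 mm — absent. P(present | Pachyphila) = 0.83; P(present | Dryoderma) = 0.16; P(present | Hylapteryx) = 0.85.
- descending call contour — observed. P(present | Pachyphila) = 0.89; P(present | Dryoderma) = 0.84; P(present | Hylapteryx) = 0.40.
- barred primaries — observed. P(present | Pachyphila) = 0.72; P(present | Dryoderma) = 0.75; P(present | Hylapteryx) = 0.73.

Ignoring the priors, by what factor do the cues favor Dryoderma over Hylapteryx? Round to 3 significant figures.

12.1

Joint likelihood of the cue pattern under each hypothesis (using 1 − P(present | H) for each absent cue):
  Dryoderma: (1 − 0.16) × 0.84 × 0.75 = 0.5292
  Hylapteryx: (1 − 0.85) × 0.40 × 0.73 = 0.0438
Bayes factor = 0.5292 / 0.0438 ≈ 12.1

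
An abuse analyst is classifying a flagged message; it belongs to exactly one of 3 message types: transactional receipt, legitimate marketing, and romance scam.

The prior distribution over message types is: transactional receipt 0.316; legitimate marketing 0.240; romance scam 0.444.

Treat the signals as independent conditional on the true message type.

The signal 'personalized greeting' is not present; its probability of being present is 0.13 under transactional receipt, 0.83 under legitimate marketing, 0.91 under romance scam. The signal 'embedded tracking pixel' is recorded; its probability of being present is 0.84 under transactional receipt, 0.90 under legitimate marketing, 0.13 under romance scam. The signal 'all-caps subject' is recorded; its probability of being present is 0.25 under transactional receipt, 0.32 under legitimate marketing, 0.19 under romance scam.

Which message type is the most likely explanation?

By Bayes' rule with conditional independence, the unnormalized weight for each hypothesis is prior × ∏ likelihoods (using 1 − P(present | H) for each absent signal):
  transactional receipt: 0.316 × (1 − 0.13) × 0.84 × 0.25 = 0.057733
  legitimate marketing: 0.240 × (1 − 0.83) × 0.90 × 0.32 = 0.01175
  romance scam: 0.444 × (1 − 0.91) × 0.13 × 0.19 = 0.00098701
The unnormalized weights sum to 0.070471.
P(transactional receipt | evidence) ≈ 0.057733 / 0.070471 ≈ 0.819
P(legitimate marketing | evidence) ≈ 0.01175 / 0.070471 ≈ 0.167
P(romance scam | evidence) ≈ 0.00098701 / 0.070471 ≈ 0.014
The largest is 0.819, so transactional receipt is most probable.

transactional receipt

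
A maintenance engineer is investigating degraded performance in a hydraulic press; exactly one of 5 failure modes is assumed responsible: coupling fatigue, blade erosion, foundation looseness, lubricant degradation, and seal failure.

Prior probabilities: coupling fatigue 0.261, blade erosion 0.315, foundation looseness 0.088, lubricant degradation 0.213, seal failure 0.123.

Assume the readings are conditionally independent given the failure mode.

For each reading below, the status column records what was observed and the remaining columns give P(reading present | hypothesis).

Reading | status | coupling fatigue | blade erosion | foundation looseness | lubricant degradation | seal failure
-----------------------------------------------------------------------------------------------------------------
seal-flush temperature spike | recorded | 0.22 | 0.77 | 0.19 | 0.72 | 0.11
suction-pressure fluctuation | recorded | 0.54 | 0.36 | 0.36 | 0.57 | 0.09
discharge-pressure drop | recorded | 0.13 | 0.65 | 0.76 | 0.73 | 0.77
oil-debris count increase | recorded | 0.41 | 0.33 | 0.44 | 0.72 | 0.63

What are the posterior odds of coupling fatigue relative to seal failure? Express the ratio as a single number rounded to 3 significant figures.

2.80

Posterior odds equal prior odds times the likelihood ratio; only the two competing hypotheses matter.
  coupling fatigue: 0.261 × 0.22 × 0.54 × 0.13 × 0.41 = 0.0016527
  seal failure: 0.123 × 0.11 × 0.09 × 0.77 × 0.63 = 0.00059071
Posterior odds = 0.0016527 / 0.00059071 ≈ 2.80.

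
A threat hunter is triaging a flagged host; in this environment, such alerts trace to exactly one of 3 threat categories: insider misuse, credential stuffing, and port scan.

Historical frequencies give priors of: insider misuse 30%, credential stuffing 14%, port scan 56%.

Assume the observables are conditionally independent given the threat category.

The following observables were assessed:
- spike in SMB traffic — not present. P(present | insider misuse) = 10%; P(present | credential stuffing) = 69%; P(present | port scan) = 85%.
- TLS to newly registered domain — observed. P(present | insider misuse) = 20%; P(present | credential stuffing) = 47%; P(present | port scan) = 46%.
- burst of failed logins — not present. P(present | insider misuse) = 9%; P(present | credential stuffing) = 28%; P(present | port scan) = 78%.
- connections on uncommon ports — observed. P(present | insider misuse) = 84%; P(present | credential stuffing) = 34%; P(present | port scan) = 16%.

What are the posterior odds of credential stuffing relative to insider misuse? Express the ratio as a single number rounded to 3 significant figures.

0.121

Posterior odds equal prior odds times the likelihood ratio; only the two competing hypotheses matter (using 1 − P(present | H) for each absent observable).
  credential stuffing: 0.14 × (1 − 0.69) × 0.47 × (1 − 0.28) × 0.34 = 0.0049934
  insider misuse: 0.30 × (1 − 0.10) × 0.20 × (1 − 0.09) × 0.84 = 0.041278
Posterior odds = 0.0049934 / 0.041278 ≈ 0.121.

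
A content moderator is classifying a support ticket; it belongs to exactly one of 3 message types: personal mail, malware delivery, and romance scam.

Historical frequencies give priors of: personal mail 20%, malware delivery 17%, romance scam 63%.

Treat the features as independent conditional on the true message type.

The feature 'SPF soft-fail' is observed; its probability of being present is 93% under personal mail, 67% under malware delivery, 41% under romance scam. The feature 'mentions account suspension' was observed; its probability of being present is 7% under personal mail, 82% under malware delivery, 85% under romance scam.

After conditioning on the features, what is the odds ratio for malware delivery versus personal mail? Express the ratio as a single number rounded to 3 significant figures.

7.17

Posterior odds equal prior odds times the likelihood ratio; only the two competing hypotheses matter.
  malware delivery: 0.17 × 0.67 × 0.82 = 0.093398
  personal mail: 0.20 × 0.93 × 0.07 = 0.01302
Odds(malware delivery : personal mail) = 0.093398 / 0.01302 ≈ 7.17.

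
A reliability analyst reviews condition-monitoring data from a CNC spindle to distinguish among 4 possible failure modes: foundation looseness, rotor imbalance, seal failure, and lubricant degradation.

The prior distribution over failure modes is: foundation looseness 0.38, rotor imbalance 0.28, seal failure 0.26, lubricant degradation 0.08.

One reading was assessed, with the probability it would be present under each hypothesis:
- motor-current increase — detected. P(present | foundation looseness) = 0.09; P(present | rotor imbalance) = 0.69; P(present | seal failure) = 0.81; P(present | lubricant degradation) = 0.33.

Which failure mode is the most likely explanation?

Multiply each prior by the likelihood of the reading:
  foundation looseness: 0.38 × 0.09 = 0.0342
  rotor imbalance: 0.28 × 0.69 = 0.1932
  seal failure: 0.26 × 0.81 = 0.2106
  lubricant degradation: 0.08 × 0.33 = 0.0264
Marginal likelihood of the evidence = 0.4644.
P(foundation looseness | evidence) ≈ 0.0342 / 0.4644 ≈ 0.074
P(rotor imbalance | evidence) ≈ 0.1932 / 0.4644 ≈ 0.416
P(seal failure | evidence) ≈ 0.2106 / 0.4644 ≈ 0.453
P(lubricant degradation | evidence) ≈ 0.0264 / 0.4644 ≈ 0.057
The largest is 0.453, so seal failure is most probable.

seal failure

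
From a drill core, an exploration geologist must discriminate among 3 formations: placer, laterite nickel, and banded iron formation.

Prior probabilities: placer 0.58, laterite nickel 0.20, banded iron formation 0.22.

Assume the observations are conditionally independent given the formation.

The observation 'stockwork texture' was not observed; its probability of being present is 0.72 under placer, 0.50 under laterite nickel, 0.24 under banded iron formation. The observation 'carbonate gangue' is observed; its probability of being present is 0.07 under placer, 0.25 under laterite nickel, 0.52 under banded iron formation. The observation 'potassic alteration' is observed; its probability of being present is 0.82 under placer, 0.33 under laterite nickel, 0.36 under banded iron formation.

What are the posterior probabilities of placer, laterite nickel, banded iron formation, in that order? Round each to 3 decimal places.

By Bayes' rule with conditional independence, the unnormalized weight for each hypothesis is prior × ∏ likelihoods (using 1 − P(present | H) for each absent observation):
  placer: 0.58 × (1 − 0.72) × 0.07 × 0.82 = 0.0093218
  laterite nickel: 0.20 × (1 − 0.50) × 0.25 × 0.33 = 0.00825
  banded iron formation: 0.22 × (1 − 0.24) × 0.52 × 0.36 = 0.0313
Marginal likelihood of the evidence = 0.048872.
P(placer | evidence) = 0.0093218 / 0.048872 ≈ 0.191
P(laterite nickel | evidence) = 0.00825 / 0.048872 ≈ 0.169
P(banded iron formation | evidence) = 0.0313 / 0.048872 ≈ 0.640

0.191, 0.169, 0.640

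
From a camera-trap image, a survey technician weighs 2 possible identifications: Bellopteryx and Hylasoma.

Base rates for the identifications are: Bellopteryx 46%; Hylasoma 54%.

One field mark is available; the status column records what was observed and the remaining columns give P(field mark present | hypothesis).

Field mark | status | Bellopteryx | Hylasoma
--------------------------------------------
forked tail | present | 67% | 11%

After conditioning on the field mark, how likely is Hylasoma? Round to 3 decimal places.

By Bayes' rule, the unnormalized weight for each hypothesis is prior × likelihood:
  Bellopteryx: 0.46 × 0.67 = 0.3082
  Hylasoma: 0.54 × 0.11 = 0.0594
The unnormalized weights sum to 0.3676.
P(Hylasoma | evidence) = 0.0594 / 0.3676 ≈ 0.162.

0.162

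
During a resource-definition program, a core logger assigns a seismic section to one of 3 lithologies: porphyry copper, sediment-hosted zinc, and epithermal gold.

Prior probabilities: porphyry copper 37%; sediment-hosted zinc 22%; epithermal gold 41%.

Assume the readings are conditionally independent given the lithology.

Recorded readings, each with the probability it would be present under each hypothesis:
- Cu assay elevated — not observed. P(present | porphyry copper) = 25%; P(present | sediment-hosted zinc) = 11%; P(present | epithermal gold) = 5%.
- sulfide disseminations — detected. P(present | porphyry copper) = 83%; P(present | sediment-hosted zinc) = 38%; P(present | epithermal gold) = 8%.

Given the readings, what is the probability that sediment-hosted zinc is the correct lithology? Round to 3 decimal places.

Multiply each prior by the joint likelihood of the reading pattern (using 1 − P(present | H) for each absent reading):
  porphyry copper: 0.37 × (1 − 0.25) × 0.83 = 0.23032
  sediment-hosted zinc: 0.22 × (1 − 0.11) × 0.38 = 0.074404
  epithermal gold: 0.41 × (1 − 0.05) × 0.08 = 0.03116
Marginal likelihood of the evidence = 0.33589.
P(sediment-hosted zinc | evidence) = 0.074404 / 0.33589 ≈ 0.222.

0.222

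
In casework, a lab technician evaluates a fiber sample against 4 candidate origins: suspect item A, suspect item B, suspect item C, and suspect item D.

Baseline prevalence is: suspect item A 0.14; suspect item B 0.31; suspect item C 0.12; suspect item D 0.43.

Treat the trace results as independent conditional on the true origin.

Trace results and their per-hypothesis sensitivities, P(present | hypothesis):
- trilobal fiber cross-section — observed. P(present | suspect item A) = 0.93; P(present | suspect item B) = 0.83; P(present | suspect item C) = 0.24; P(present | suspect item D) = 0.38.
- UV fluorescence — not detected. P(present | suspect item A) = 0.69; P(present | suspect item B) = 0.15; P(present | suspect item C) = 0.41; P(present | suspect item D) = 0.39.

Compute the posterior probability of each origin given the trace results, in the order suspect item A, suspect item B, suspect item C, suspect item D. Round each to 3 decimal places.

0.107, 0.582, 0.045, 0.265

By Bayes' rule with conditional independence, the unnormalized weight for each hypothesis is prior × ∏ likelihoods (using 1 − P(present | H) for each absent trace result):
  suspect item A: 0.14 × 0.93 × (1 − 0.69) = 0.040362
  suspect item B: 0.31 × 0.83 × (1 − 0.15) = 0.2187
  suspect item C: 0.12 × 0.24 × (1 − 0.41) = 0.016992
  suspect item D: 0.43 × 0.38 × (1 − 0.39) = 0.099674
Normalizing constant Z = 0.040362 + 0.2187 + 0.016992 + 0.099674 = 0.37573.
P(suspect item A | evidence) = 0.040362 / 0.37573 ≈ 0.107
P(suspect item B | evidence) = 0.2187 / 0.37573 ≈ 0.582
P(suspect item C | evidence) = 0.016992 / 0.37573 ≈ 0.045
P(suspect item D | evidence) = 0.099674 / 0.37573 ≈ 0.265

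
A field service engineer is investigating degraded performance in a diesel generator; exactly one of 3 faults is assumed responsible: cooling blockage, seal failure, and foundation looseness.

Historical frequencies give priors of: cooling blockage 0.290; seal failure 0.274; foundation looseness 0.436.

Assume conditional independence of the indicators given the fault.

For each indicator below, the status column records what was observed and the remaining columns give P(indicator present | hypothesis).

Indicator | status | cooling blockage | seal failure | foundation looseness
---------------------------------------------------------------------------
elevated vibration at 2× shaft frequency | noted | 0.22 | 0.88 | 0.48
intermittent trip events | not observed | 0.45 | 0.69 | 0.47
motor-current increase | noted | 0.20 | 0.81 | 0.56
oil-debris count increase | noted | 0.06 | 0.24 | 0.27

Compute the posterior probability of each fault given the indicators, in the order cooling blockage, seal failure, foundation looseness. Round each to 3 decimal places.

0.013, 0.458, 0.529

Multiply each prior by the joint likelihood of the indicator pattern (using 1 − P(present | H) for each absent indicator):
  cooling blockage: 0.290 × 0.22 × (1 − 0.45) × 0.20 × 0.06 = 0.00042108
  seal failure: 0.274 × 0.88 × (1 − 0.69) × 0.81 × 0.24 = 0.014531
  foundation looseness: 0.436 × 0.48 × (1 − 0.47) × 0.56 × 0.27 = 0.016771
Normalizing constant Z = 0.00042108 + 0.014531 + 0.016771 = 0.031723.
P(cooling blockage | evidence) = 0.00042108 / 0.031723 ≈ 0.013
P(seal failure | evidence) = 0.014531 / 0.031723 ≈ 0.458
P(foundation looseness | evidence) = 0.016771 / 0.031723 ≈ 0.529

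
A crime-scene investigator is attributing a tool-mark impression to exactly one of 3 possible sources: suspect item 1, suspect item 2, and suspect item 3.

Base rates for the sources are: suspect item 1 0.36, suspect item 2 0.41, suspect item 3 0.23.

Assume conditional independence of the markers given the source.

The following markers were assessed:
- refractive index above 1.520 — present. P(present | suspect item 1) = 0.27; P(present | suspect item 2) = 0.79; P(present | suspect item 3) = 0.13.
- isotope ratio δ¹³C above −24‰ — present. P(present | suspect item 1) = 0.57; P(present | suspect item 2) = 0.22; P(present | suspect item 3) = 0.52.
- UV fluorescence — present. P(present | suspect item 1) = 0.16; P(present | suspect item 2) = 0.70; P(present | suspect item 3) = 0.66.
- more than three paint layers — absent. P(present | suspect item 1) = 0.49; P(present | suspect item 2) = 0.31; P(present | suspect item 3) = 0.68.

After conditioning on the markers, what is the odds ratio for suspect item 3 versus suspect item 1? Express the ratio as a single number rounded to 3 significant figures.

0.726

The normalizing constant cancels in an odds ratio, so compute prior × likelihood for the two hypotheses only (using 1 − P(present | H) for each absent marker):
  suspect item 3: 0.23 × 0.13 × 0.52 × 0.66 × (1 − 0.68) = 0.0032837
  suspect item 1: 0.36 × 0.27 × 0.57 × 0.16 × (1 − 0.49) = 0.004521
Posterior odds = 0.0032837 / 0.004521 ≈ 0.726.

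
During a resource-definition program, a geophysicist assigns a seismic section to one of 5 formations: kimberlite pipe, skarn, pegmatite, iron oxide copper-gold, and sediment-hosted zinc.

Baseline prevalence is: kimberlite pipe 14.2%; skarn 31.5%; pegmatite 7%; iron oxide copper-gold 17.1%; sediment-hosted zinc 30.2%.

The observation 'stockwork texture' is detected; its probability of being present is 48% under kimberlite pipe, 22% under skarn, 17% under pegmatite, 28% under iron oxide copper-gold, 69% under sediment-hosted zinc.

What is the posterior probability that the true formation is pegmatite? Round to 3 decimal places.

0.029

Multiply each prior by the likelihood of the observation:
  kimberlite pipe: 0.142 × 0.48 = 0.06816
  skarn: 0.315 × 0.22 = 0.0693
  pegmatite: 0.070 × 0.17 = 0.0119
  iron oxide copper-gold: 0.171 × 0.28 = 0.04788
  sediment-hosted zinc: 0.302 × 0.69 = 0.20838
The unnormalized weights sum to 0.40562.
P(pegmatite | evidence) = 0.0119 / 0.40562 ≈ 0.029.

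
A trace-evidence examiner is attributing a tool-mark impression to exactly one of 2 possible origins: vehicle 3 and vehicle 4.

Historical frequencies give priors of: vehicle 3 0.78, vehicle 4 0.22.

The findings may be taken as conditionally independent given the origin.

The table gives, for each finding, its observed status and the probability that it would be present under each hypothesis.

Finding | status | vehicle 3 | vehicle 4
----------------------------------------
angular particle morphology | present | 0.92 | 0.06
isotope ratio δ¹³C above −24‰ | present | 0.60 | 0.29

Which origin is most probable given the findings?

Multiply each prior by the joint likelihood of the evidence pattern:
  vehicle 3: 0.78 × 0.92 × 0.60 = 0.43056
  vehicle 4: 0.22 × 0.06 × 0.29 = 0.003828
Marginal likelihood of the evidence = 0.43439.
P(vehicle 3 | evidence) ≈ 0.43056 / 0.43439 ≈ 0.991
P(vehicle 4 | evidence) ≈ 0.003828 / 0.43439 ≈ 0.009
The largest is 0.991, so vehicle 3 is most probable.

vehicle 3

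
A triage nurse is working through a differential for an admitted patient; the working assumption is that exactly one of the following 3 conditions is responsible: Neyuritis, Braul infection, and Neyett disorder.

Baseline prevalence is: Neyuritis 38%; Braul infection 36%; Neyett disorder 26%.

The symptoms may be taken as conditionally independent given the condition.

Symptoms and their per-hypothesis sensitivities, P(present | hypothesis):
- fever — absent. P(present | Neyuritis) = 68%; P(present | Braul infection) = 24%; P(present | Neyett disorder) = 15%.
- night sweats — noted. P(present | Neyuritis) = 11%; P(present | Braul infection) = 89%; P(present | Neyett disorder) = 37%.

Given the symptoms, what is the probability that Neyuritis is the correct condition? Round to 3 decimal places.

0.039

For each hypothesis, the unnormalized posterior weight is prior × product of the symptom likelihoods (using 1 − P(present | H) for each absent symptom):
  Neyuritis: 0.38 × (1 − 0.68) × 0.11 = 0.013376
  Braul infection: 0.36 × (1 − 0.24) × 0.89 = 0.2435
  Neyett disorder: 0.26 × (1 − 0.15) × 0.37 = 0.08177
Marginal likelihood of the evidence = 0.33865.
P(Neyuritis | evidence) = 0.013376 / 0.33865 ≈ 0.039.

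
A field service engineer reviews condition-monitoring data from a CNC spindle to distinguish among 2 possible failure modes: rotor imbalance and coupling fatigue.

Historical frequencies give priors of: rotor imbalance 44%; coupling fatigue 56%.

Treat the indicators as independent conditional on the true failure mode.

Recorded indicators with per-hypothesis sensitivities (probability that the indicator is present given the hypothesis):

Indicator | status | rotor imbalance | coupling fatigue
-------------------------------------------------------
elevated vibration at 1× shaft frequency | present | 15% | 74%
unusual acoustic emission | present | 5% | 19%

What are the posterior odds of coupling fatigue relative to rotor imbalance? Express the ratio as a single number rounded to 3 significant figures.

Posterior odds equal prior odds times the likelihood ratio; only the two competing hypotheses matter.
  coupling fatigue: 0.56 × 0.74 × 0.19 = 0.078736
  rotor imbalance: 0.44 × 0.15 × 0.05 = 0.0033
Posterior odds = 0.078736 / 0.0033 ≈ 23.9.

23.9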